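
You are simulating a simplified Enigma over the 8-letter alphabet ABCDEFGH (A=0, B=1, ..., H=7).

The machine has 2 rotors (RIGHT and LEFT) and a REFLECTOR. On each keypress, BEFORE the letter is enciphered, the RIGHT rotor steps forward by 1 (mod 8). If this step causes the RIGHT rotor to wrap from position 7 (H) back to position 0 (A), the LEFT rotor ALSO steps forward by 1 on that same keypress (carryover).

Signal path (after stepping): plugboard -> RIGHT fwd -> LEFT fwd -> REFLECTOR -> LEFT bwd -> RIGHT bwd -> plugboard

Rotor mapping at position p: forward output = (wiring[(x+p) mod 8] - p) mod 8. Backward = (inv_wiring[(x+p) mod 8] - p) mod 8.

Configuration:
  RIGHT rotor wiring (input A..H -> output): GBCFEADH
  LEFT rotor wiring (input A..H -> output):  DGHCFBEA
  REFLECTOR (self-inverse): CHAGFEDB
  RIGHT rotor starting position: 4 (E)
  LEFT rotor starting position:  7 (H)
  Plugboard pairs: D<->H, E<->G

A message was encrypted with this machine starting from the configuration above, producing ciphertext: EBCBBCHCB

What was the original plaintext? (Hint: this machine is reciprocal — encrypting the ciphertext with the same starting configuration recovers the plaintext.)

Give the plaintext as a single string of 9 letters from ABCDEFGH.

Char 1 ('E'): step: R->5, L=7; E->plug->G->R->A->L->B->refl->H->L'->C->R'->C->plug->C
Char 2 ('B'): step: R->6, L=7; B->plug->B->R->B->L->E->refl->F->L'->H->R'->F->plug->F
Char 3 ('C'): step: R->7, L=7; C->plug->C->R->C->L->H->refl->B->L'->A->R'->A->plug->A
Char 4 ('B'): step: R->0, L->0 (L advanced); B->plug->B->R->B->L->G->refl->D->L'->A->R'->F->plug->F
Char 5 ('B'): step: R->1, L=0; B->plug->B->R->B->L->G->refl->D->L'->A->R'->A->plug->A
Char 6 ('C'): step: R->2, L=0; C->plug->C->R->C->L->H->refl->B->L'->F->R'->F->plug->F
Char 7 ('H'): step: R->3, L=0; H->plug->D->R->A->L->D->refl->G->L'->B->R'->B->plug->B
Char 8 ('C'): step: R->4, L=0; C->plug->C->R->H->L->A->refl->C->L'->D->R'->D->plug->H
Char 9 ('B'): step: R->5, L=0; B->plug->B->R->G->L->E->refl->F->L'->E->R'->E->plug->G

Answer: CFAFAFBHG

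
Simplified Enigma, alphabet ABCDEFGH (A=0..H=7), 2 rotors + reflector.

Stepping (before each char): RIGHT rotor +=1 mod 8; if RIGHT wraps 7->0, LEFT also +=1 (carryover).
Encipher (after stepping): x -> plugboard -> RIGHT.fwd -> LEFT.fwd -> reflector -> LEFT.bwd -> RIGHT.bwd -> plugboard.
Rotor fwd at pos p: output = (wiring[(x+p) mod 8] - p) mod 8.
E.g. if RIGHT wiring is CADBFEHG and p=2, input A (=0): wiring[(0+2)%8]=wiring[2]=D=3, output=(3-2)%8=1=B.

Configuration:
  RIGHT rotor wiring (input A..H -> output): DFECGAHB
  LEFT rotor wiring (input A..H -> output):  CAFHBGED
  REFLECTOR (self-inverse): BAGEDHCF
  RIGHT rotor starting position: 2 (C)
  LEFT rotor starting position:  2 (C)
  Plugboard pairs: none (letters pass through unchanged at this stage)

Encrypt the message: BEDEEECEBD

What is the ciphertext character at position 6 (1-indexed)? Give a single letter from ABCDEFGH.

Char 1 ('B'): step: R->3, L=2; B->plug->B->R->D->L->E->refl->D->L'->A->R'->F->plug->F
Char 2 ('E'): step: R->4, L=2; E->plug->E->R->H->L->G->refl->C->L'->E->R'->B->plug->B
Char 3 ('D'): step: R->5, L=2; D->plug->D->R->G->L->A->refl->B->L'->F->R'->G->plug->G
Char 4 ('E'): step: R->6, L=2; E->plug->E->R->G->L->A->refl->B->L'->F->R'->C->plug->C
Char 5 ('E'): step: R->7, L=2; E->plug->E->R->D->L->E->refl->D->L'->A->R'->H->plug->H
Char 6 ('E'): step: R->0, L->3 (L advanced); E->plug->E->R->G->L->F->refl->H->L'->F->R'->B->plug->B

B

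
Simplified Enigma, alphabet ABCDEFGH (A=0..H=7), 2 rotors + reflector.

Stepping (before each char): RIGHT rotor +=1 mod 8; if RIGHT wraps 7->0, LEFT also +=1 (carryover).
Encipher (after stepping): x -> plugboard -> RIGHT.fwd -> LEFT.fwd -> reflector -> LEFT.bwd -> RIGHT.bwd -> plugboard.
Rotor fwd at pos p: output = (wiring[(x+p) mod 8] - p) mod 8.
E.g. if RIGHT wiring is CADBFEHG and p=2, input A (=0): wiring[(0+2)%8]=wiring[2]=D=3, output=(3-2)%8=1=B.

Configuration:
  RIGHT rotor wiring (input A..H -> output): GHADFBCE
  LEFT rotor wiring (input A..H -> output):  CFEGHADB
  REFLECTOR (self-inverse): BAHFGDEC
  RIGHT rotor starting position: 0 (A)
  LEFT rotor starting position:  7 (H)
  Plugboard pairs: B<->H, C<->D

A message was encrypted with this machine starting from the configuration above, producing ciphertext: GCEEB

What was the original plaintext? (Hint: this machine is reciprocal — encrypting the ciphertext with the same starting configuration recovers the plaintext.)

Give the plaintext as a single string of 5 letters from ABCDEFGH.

Char 1 ('G'): step: R->1, L=7; G->plug->G->R->D->L->F->refl->D->L'->B->R'->F->plug->F
Char 2 ('C'): step: R->2, L=7; C->plug->D->R->H->L->E->refl->G->L'->C->R'->F->plug->F
Char 3 ('E'): step: R->3, L=7; E->plug->E->R->B->L->D->refl->F->L'->D->R'->F->plug->F
Char 4 ('E'): step: R->4, L=7; E->plug->E->R->C->L->G->refl->E->L'->H->R'->H->plug->B
Char 5 ('B'): step: R->5, L=7; B->plug->H->R->A->L->C->refl->H->L'->E->R'->A->plug->A

Answer: FFFBA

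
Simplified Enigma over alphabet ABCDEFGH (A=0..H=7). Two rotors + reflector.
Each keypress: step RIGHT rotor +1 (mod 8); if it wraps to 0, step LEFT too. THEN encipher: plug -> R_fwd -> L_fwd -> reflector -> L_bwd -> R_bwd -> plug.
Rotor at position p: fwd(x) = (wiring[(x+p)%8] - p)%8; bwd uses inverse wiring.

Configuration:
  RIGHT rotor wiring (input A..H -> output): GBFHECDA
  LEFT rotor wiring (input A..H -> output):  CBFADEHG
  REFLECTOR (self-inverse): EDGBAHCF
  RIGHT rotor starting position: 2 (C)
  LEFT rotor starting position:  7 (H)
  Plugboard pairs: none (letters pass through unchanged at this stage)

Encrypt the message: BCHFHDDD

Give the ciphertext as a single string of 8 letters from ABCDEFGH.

Char 1 ('B'): step: R->3, L=7; B->plug->B->R->B->L->D->refl->B->L'->E->R'->A->plug->A
Char 2 ('C'): step: R->4, L=7; C->plug->C->R->H->L->A->refl->E->L'->F->R'->F->plug->F
Char 3 ('H'): step: R->5, L=7; H->plug->H->R->H->L->A->refl->E->L'->F->R'->A->plug->A
Char 4 ('F'): step: R->6, L=7; F->plug->F->R->B->L->D->refl->B->L'->E->R'->H->plug->H
Char 5 ('H'): step: R->7, L=7; H->plug->H->R->E->L->B->refl->D->L'->B->R'->A->plug->A
Char 6 ('D'): step: R->0, L->0 (L advanced); D->plug->D->R->H->L->G->refl->C->L'->A->R'->H->plug->H
Char 7 ('D'): step: R->1, L=0; D->plug->D->R->D->L->A->refl->E->L'->F->R'->H->plug->H
Char 8 ('D'): step: R->2, L=0; D->plug->D->R->A->L->C->refl->G->L'->H->R'->H->plug->H

Answer: AFAHAHHH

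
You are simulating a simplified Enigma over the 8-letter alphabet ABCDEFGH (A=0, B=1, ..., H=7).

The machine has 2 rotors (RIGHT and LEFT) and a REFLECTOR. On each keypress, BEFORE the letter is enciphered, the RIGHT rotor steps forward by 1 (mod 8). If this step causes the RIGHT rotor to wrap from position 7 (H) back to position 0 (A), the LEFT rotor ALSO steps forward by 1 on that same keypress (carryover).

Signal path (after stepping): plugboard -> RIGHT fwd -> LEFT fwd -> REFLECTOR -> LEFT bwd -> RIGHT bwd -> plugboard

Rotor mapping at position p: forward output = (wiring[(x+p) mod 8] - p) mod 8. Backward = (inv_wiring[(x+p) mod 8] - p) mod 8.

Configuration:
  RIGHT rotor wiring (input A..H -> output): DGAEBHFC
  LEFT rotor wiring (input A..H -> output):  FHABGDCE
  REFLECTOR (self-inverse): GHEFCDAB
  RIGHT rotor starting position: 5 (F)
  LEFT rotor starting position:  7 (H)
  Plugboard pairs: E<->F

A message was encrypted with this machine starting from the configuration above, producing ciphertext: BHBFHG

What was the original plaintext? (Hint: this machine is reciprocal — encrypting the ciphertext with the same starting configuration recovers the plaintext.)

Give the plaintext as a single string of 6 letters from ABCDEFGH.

Char 1 ('B'): step: R->6, L=7; B->plug->B->R->E->L->C->refl->E->L'->G->R'->F->plug->E
Char 2 ('H'): step: R->7, L=7; H->plug->H->R->G->L->E->refl->C->L'->E->R'->B->plug->B
Char 3 ('B'): step: R->0, L->0 (L advanced); B->plug->B->R->G->L->C->refl->E->L'->H->R'->F->plug->E
Char 4 ('F'): step: R->1, L=0; F->plug->E->R->G->L->C->refl->E->L'->H->R'->B->plug->B
Char 5 ('H'): step: R->2, L=0; H->plug->H->R->E->L->G->refl->A->L'->C->R'->B->plug->B
Char 6 ('G'): step: R->3, L=0; G->plug->G->R->D->L->B->refl->H->L'->B->R'->A->plug->A

Answer: EBEBBA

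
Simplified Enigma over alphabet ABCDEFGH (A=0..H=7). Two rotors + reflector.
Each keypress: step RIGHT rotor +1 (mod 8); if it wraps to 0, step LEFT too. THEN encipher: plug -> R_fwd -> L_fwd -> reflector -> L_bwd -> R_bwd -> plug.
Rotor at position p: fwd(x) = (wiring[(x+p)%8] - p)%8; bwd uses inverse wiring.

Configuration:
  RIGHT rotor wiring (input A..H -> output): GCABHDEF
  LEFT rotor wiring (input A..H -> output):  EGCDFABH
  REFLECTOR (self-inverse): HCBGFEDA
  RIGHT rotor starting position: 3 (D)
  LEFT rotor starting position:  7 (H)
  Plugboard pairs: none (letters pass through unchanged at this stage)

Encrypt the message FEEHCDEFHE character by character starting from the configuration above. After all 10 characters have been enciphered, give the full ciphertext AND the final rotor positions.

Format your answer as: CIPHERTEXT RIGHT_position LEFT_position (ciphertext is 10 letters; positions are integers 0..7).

Answer: BFCCGEADBB 5 0

Derivation:
Char 1 ('F'): step: R->4, L=7; F->plug->F->R->G->L->B->refl->C->L'->H->R'->B->plug->B
Char 2 ('E'): step: R->5, L=7; E->plug->E->R->F->L->G->refl->D->L'->D->R'->F->plug->F
Char 3 ('E'): step: R->6, L=7; E->plug->E->R->C->L->H->refl->A->L'->A->R'->C->plug->C
Char 4 ('H'): step: R->7, L=7; H->plug->H->R->F->L->G->refl->D->L'->D->R'->C->plug->C
Char 5 ('C'): step: R->0, L->0 (L advanced); C->plug->C->R->A->L->E->refl->F->L'->E->R'->G->plug->G
Char 6 ('D'): step: R->1, L=0; D->plug->D->R->G->L->B->refl->C->L'->C->R'->E->plug->E
Char 7 ('E'): step: R->2, L=0; E->plug->E->R->C->L->C->refl->B->L'->G->R'->A->plug->A
Char 8 ('F'): step: R->3, L=0; F->plug->F->R->D->L->D->refl->G->L'->B->R'->D->plug->D
Char 9 ('H'): step: R->4, L=0; H->plug->H->R->F->L->A->refl->H->L'->H->R'->B->plug->B
Char 10 ('E'): step: R->5, L=0; E->plug->E->R->F->L->A->refl->H->L'->H->R'->B->plug->B
Final: ciphertext=BFCCGEADBB, RIGHT=5, LEFT=0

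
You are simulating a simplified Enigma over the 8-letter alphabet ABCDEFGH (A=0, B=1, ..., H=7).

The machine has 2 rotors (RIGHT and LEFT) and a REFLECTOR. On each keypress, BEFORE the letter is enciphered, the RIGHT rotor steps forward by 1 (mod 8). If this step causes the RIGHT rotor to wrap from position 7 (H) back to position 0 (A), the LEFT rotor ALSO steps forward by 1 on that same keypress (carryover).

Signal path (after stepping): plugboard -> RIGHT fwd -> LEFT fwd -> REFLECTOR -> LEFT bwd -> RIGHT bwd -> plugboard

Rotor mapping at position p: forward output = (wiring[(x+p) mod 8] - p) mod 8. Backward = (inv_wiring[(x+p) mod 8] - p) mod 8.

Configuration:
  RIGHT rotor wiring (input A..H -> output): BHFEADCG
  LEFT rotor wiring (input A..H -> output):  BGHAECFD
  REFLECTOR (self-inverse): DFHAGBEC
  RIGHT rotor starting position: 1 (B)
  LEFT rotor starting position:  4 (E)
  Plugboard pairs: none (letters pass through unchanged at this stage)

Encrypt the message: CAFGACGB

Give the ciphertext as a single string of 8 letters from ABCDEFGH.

Answer: EDECGDFH

Derivation:
Char 1 ('C'): step: R->2, L=4; C->plug->C->R->G->L->D->refl->A->L'->A->R'->E->plug->E
Char 2 ('A'): step: R->3, L=4; A->plug->A->R->B->L->G->refl->E->L'->H->R'->D->plug->D
Char 3 ('F'): step: R->4, L=4; F->plug->F->R->D->L->H->refl->C->L'->F->R'->E->plug->E
Char 4 ('G'): step: R->5, L=4; G->plug->G->R->H->L->E->refl->G->L'->B->R'->C->plug->C
Char 5 ('A'): step: R->6, L=4; A->plug->A->R->E->L->F->refl->B->L'->C->R'->G->plug->G
Char 6 ('C'): step: R->7, L=4; C->plug->C->R->A->L->A->refl->D->L'->G->R'->D->plug->D
Char 7 ('G'): step: R->0, L->5 (L advanced); G->plug->G->R->C->L->G->refl->E->L'->D->R'->F->plug->F
Char 8 ('B'): step: R->1, L=5; B->plug->B->R->E->L->B->refl->F->L'->A->R'->H->plug->H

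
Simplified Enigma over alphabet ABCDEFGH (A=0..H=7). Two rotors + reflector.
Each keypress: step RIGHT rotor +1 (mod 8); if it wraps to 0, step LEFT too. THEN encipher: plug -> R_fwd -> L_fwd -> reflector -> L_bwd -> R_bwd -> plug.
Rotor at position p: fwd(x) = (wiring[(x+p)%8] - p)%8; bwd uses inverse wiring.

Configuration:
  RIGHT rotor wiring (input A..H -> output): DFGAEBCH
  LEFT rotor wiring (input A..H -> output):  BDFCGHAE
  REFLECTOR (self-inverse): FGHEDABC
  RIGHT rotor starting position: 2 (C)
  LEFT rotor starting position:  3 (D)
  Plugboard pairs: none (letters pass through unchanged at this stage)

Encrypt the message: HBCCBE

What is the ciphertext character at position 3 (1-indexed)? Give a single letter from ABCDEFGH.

Char 1 ('H'): step: R->3, L=3; H->plug->H->R->D->L->F->refl->A->L'->G->R'->C->plug->C
Char 2 ('B'): step: R->4, L=3; B->plug->B->R->F->L->G->refl->B->L'->E->R'->H->plug->H
Char 3 ('C'): step: R->5, L=3; C->plug->C->R->C->L->E->refl->D->L'->B->R'->F->plug->F

F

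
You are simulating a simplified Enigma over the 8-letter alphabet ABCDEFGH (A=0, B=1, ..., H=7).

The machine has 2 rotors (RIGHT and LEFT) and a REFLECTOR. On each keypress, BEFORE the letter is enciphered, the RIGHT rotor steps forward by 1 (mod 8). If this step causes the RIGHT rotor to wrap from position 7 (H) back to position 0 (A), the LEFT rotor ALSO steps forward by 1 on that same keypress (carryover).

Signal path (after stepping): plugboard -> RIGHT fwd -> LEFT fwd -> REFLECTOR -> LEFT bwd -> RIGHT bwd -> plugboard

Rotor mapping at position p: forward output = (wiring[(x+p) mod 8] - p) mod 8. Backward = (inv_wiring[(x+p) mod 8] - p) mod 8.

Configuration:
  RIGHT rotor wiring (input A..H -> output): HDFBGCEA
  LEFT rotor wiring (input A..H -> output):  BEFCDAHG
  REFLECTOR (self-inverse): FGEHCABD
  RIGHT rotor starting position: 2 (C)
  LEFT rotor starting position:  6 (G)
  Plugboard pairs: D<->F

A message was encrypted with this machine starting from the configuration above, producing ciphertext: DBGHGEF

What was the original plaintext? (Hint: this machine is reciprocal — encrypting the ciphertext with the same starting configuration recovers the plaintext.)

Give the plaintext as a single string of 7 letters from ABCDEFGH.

Char 1 ('D'): step: R->3, L=6; D->plug->F->R->E->L->H->refl->D->L'->C->R'->H->plug->H
Char 2 ('B'): step: R->4, L=6; B->plug->B->R->G->L->F->refl->A->L'->B->R'->G->plug->G
Char 3 ('G'): step: R->5, L=6; G->plug->G->R->E->L->H->refl->D->L'->C->R'->D->plug->F
Char 4 ('H'): step: R->6, L=6; H->plug->H->R->E->L->H->refl->D->L'->C->R'->B->plug->B
Char 5 ('G'): step: R->7, L=6; G->plug->G->R->D->L->G->refl->B->L'->A->R'->B->plug->B
Char 6 ('E'): step: R->0, L->7 (L advanced); E->plug->E->R->G->L->B->refl->G->L'->D->R'->B->plug->B
Char 7 ('F'): step: R->1, L=7; F->plug->D->R->F->L->E->refl->C->L'->B->R'->E->plug->E

Answer: HGFBBBE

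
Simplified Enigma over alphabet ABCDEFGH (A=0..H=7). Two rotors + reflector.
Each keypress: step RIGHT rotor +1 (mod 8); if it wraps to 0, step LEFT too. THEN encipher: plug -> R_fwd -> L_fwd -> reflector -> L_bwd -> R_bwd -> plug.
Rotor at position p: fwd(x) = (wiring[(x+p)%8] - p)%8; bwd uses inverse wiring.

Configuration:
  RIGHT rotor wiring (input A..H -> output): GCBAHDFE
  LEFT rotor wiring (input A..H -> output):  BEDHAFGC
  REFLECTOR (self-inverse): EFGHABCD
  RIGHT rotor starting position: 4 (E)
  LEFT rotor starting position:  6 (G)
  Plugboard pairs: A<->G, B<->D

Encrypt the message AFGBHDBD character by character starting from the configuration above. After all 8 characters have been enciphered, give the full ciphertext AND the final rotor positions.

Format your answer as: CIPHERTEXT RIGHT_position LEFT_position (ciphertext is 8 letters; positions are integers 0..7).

Answer: GGAEEBGB 4 7

Derivation:
Char 1 ('A'): step: R->5, L=6; A->plug->G->R->D->L->G->refl->C->L'->G->R'->A->plug->G
Char 2 ('F'): step: R->6, L=6; F->plug->F->R->C->L->D->refl->H->L'->H->R'->A->plug->G
Char 3 ('G'): step: R->7, L=6; G->plug->A->R->F->L->B->refl->F->L'->E->R'->G->plug->A
Char 4 ('B'): step: R->0, L->7 (L advanced); B->plug->D->R->A->L->D->refl->H->L'->H->R'->E->plug->E
Char 5 ('H'): step: R->1, L=7; H->plug->H->R->F->L->B->refl->F->L'->C->R'->E->plug->E
Char 6 ('D'): step: R->2, L=7; D->plug->B->R->G->L->G->refl->C->L'->B->R'->D->plug->B
Char 7 ('B'): step: R->3, L=7; B->plug->D->R->C->L->F->refl->B->L'->F->R'->A->plug->G
Char 8 ('D'): step: R->4, L=7; D->plug->B->R->H->L->H->refl->D->L'->A->R'->D->plug->B
Final: ciphertext=GGAEEBGB, RIGHT=4, LEFT=7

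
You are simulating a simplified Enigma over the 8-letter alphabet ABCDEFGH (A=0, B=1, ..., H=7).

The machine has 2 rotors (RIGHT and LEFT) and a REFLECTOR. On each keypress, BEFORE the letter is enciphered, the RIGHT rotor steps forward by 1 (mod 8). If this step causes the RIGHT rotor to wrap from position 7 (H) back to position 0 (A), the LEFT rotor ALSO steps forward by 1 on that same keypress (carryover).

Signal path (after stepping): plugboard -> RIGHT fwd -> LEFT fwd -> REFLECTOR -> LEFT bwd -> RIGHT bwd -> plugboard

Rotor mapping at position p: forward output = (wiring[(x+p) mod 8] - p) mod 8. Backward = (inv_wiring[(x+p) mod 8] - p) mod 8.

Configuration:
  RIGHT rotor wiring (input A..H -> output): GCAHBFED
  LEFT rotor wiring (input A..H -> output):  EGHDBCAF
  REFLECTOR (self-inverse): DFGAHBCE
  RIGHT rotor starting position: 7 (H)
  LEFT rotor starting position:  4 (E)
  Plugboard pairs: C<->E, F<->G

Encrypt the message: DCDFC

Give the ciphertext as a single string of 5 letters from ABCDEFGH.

Answer: HDEGB

Derivation:
Char 1 ('D'): step: R->0, L->5 (L advanced); D->plug->D->R->H->L->E->refl->H->L'->D->R'->H->plug->H
Char 2 ('C'): step: R->1, L=5; C->plug->E->R->E->L->B->refl->F->L'->A->R'->D->plug->D
Char 3 ('D'): step: R->2, L=5; D->plug->D->R->D->L->H->refl->E->L'->H->R'->C->plug->E
Char 4 ('F'): step: R->3, L=5; F->plug->G->R->H->L->E->refl->H->L'->D->R'->F->plug->G
Char 5 ('C'): step: R->4, L=5; C->plug->E->R->C->L->A->refl->D->L'->B->R'->B->plug->B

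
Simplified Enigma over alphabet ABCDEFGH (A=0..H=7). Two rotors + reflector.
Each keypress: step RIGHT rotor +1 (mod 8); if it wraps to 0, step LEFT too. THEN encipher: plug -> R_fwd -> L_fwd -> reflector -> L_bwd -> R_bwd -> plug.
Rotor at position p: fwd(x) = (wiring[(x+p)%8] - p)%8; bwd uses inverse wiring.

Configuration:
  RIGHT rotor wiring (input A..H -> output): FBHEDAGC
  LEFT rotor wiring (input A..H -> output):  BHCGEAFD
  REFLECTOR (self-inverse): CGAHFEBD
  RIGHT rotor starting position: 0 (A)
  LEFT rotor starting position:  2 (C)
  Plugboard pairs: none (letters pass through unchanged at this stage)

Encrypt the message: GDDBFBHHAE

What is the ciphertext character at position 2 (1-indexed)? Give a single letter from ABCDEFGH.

Char 1 ('G'): step: R->1, L=2; G->plug->G->R->B->L->E->refl->F->L'->H->R'->E->plug->E
Char 2 ('D'): step: R->2, L=2; D->plug->D->R->G->L->H->refl->D->L'->E->R'->E->plug->E

E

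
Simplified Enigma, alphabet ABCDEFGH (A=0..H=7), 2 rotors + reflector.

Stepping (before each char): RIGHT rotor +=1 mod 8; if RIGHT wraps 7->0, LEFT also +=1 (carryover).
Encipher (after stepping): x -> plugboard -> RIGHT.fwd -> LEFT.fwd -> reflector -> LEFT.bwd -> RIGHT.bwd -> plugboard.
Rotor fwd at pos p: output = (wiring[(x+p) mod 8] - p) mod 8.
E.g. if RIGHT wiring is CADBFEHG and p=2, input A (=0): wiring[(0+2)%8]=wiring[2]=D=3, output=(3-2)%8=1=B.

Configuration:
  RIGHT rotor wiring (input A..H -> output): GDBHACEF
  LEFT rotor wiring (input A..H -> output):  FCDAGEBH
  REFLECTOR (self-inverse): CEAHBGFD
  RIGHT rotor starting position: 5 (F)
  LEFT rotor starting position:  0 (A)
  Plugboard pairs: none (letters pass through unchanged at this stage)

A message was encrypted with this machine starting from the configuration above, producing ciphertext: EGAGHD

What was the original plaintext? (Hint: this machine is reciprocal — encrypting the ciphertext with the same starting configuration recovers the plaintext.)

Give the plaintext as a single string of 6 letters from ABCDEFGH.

Answer: FFBABB

Derivation:
Char 1 ('E'): step: R->6, L=0; E->plug->E->R->D->L->A->refl->C->L'->B->R'->F->plug->F
Char 2 ('G'): step: R->7, L=0; G->plug->G->R->D->L->A->refl->C->L'->B->R'->F->plug->F
Char 3 ('A'): step: R->0, L->1 (L advanced); A->plug->A->R->G->L->G->refl->F->L'->D->R'->B->plug->B
Char 4 ('G'): step: R->1, L=1; G->plug->G->R->E->L->D->refl->H->L'->C->R'->A->plug->A
Char 5 ('H'): step: R->2, L=1; H->plug->H->R->B->L->C->refl->A->L'->F->R'->B->plug->B
Char 6 ('D'): step: R->3, L=1; D->plug->D->R->B->L->C->refl->A->L'->F->R'->B->plug->B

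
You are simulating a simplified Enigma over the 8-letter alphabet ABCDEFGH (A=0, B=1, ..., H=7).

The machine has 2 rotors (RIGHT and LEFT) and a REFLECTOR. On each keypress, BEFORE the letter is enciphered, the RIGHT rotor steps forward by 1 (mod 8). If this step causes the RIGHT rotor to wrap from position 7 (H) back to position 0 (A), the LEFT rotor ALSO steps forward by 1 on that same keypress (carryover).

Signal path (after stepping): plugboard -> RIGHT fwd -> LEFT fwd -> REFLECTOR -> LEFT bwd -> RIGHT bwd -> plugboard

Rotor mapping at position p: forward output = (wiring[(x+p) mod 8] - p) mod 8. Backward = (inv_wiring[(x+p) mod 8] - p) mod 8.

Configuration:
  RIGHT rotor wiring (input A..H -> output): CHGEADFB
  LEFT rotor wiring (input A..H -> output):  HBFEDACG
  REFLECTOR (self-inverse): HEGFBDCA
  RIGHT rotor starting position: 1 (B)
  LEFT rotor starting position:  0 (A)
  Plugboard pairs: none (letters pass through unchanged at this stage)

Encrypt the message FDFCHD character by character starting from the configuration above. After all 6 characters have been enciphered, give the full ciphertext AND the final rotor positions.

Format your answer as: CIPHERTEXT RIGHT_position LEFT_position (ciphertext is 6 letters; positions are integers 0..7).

Answer: CGCEEH 7 0

Derivation:
Char 1 ('F'): step: R->2, L=0; F->plug->F->R->H->L->G->refl->C->L'->G->R'->C->plug->C
Char 2 ('D'): step: R->3, L=0; D->plug->D->R->C->L->F->refl->D->L'->E->R'->G->plug->G
Char 3 ('F'): step: R->4, L=0; F->plug->F->R->D->L->E->refl->B->L'->B->R'->C->plug->C
Char 4 ('C'): step: R->5, L=0; C->plug->C->R->E->L->D->refl->F->L'->C->R'->E->plug->E
Char 5 ('H'): step: R->6, L=0; H->plug->H->R->F->L->A->refl->H->L'->A->R'->E->plug->E
Char 6 ('D'): step: R->7, L=0; D->plug->D->R->H->L->G->refl->C->L'->G->R'->H->plug->H
Final: ciphertext=CGCEEH, RIGHT=7, LEFT=0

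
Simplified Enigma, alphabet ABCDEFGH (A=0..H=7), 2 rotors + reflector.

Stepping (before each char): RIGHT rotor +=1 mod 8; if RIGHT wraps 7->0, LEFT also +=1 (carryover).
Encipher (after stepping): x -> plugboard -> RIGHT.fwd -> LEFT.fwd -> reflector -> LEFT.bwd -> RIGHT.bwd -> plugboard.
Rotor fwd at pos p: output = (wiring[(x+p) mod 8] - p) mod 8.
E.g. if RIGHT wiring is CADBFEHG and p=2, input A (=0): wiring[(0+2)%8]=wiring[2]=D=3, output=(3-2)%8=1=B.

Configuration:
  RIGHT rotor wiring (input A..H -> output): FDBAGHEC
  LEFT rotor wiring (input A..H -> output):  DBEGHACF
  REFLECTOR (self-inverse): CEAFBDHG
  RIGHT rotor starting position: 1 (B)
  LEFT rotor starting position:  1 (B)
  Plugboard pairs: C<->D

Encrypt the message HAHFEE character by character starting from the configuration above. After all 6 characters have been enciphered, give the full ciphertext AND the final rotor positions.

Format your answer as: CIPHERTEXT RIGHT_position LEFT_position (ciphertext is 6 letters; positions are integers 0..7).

Answer: EHBGBC 7 1

Derivation:
Char 1 ('H'): step: R->2, L=1; H->plug->H->R->B->L->D->refl->F->L'->C->R'->E->plug->E
Char 2 ('A'): step: R->3, L=1; A->plug->A->R->F->L->B->refl->E->L'->G->R'->H->plug->H
Char 3 ('H'): step: R->4, L=1; H->plug->H->R->E->L->H->refl->G->L'->D->R'->B->plug->B
Char 4 ('F'): step: R->5, L=1; F->plug->F->R->E->L->H->refl->G->L'->D->R'->G->plug->G
Char 5 ('E'): step: R->6, L=1; E->plug->E->R->D->L->G->refl->H->L'->E->R'->B->plug->B
Char 6 ('E'): step: R->7, L=1; E->plug->E->R->B->L->D->refl->F->L'->C->R'->D->plug->C
Final: ciphertext=EHBGBC, RIGHT=7, LEFT=1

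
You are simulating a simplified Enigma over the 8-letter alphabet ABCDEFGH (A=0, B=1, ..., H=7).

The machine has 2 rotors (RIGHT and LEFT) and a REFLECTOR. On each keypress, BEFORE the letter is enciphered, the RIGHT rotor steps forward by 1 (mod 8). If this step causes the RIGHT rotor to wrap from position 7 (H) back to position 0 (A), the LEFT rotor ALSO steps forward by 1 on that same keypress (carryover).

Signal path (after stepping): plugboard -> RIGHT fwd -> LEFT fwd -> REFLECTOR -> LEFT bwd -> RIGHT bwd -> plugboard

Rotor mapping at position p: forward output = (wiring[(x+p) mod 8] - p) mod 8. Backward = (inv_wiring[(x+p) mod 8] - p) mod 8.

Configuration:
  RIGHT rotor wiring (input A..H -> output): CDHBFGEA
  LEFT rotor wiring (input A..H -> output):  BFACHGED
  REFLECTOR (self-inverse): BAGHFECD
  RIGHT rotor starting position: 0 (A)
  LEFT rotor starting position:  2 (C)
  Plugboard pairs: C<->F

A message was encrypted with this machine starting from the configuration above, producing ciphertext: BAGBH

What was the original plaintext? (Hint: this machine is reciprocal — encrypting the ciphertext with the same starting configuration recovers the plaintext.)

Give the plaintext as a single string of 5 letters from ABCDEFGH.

Answer: GHHGG

Derivation:
Char 1 ('B'): step: R->1, L=2; B->plug->B->R->G->L->H->refl->D->L'->H->R'->G->plug->G
Char 2 ('A'): step: R->2, L=2; A->plug->A->R->F->L->B->refl->A->L'->B->R'->H->plug->H
Char 3 ('G'): step: R->3, L=2; G->plug->G->R->A->L->G->refl->C->L'->E->R'->H->plug->H
Char 4 ('B'): step: R->4, L=2; B->plug->B->R->C->L->F->refl->E->L'->D->R'->G->plug->G
Char 5 ('H'): step: R->5, L=2; H->plug->H->R->A->L->G->refl->C->L'->E->R'->G->plug->G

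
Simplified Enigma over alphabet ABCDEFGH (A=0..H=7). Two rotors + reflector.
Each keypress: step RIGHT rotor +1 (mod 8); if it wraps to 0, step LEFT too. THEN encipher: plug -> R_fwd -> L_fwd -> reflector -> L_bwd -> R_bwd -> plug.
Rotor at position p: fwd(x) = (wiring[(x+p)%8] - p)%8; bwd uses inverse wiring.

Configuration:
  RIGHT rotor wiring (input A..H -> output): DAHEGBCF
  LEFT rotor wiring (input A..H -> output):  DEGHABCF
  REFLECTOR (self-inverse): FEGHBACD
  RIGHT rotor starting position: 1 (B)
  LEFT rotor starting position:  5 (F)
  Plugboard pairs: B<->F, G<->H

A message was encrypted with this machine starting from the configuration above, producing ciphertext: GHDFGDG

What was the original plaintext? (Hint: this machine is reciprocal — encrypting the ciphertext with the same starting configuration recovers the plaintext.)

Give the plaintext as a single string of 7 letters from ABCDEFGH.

Char 1 ('G'): step: R->2, L=5; G->plug->H->R->G->L->C->refl->G->L'->D->R'->F->plug->B
Char 2 ('H'): step: R->3, L=5; H->plug->G->R->F->L->B->refl->E->L'->A->R'->F->plug->B
Char 3 ('D'): step: R->4, L=5; D->plug->D->R->B->L->F->refl->A->L'->C->R'->A->plug->A
Char 4 ('F'): step: R->5, L=5; F->plug->B->R->F->L->B->refl->E->L'->A->R'->C->plug->C
Char 5 ('G'): step: R->6, L=5; G->plug->H->R->D->L->G->refl->C->L'->G->R'->F->plug->B
Char 6 ('D'): step: R->7, L=5; D->plug->D->R->A->L->E->refl->B->L'->F->R'->E->plug->E
Char 7 ('G'): step: R->0, L->6 (L advanced); G->plug->H->R->F->L->B->refl->E->L'->A->R'->B->plug->F

Answer: BBACBEF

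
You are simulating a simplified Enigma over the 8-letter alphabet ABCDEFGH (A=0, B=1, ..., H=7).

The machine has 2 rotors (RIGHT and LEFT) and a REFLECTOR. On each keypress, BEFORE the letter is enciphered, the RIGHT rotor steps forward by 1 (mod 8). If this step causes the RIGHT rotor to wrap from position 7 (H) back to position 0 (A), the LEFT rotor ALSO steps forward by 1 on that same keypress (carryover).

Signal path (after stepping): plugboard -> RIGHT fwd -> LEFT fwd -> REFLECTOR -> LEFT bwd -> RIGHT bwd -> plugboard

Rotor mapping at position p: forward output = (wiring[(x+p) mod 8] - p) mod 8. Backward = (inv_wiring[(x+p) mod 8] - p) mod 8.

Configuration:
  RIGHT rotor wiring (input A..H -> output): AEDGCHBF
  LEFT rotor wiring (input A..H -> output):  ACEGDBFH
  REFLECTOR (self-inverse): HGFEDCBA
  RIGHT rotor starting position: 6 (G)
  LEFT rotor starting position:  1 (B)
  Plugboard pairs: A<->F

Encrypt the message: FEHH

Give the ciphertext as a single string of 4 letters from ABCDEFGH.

Char 1 ('F'): step: R->7, L=1; F->plug->A->R->G->L->G->refl->B->L'->A->R'->G->plug->G
Char 2 ('E'): step: R->0, L->2 (L advanced); E->plug->E->R->C->L->B->refl->G->L'->G->R'->D->plug->D
Char 3 ('H'): step: R->1, L=2; H->plug->H->R->H->L->A->refl->H->L'->D->R'->A->plug->F
Char 4 ('H'): step: R->2, L=2; H->plug->H->R->C->L->B->refl->G->L'->G->R'->G->plug->G

Answer: GDFG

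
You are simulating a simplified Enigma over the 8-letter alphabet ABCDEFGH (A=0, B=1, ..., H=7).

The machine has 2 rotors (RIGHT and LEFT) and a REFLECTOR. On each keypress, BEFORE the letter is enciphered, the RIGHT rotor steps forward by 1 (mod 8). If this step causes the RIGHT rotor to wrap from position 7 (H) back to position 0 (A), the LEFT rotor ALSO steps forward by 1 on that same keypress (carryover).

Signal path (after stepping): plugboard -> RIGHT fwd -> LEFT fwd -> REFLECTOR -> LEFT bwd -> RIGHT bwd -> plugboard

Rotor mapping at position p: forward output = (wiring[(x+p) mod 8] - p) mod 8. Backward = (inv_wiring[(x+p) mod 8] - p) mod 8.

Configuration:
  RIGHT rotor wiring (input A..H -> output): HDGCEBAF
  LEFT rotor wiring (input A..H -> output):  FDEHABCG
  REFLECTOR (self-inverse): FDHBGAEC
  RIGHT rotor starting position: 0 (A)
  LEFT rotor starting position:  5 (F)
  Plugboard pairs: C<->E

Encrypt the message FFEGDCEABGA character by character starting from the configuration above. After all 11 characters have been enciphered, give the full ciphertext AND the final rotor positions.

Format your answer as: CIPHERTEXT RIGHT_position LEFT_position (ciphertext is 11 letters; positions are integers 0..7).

Answer: AHDFHFBHFDD 3 6

Derivation:
Char 1 ('F'): step: R->1, L=5; F->plug->F->R->H->L->D->refl->B->L'->C->R'->A->plug->A
Char 2 ('F'): step: R->2, L=5; F->plug->F->R->D->L->A->refl->F->L'->B->R'->H->plug->H
Char 3 ('E'): step: R->3, L=5; E->plug->C->R->G->L->C->refl->H->L'->F->R'->D->plug->D
Char 4 ('G'): step: R->4, L=5; G->plug->G->R->C->L->B->refl->D->L'->H->R'->F->plug->F
Char 5 ('D'): step: R->5, L=5; D->plug->D->R->C->L->B->refl->D->L'->H->R'->H->plug->H
Char 6 ('C'): step: R->6, L=5; C->plug->E->R->A->L->E->refl->G->L'->E->R'->F->plug->F
Char 7 ('E'): step: R->7, L=5; E->plug->C->R->E->L->G->refl->E->L'->A->R'->B->plug->B
Char 8 ('A'): step: R->0, L->6 (L advanced); A->plug->A->R->H->L->D->refl->B->L'->F->R'->H->plug->H
Char 9 ('B'): step: R->1, L=6; B->plug->B->R->F->L->B->refl->D->L'->H->R'->F->plug->F
Char 10 ('G'): step: R->2, L=6; G->plug->G->R->F->L->B->refl->D->L'->H->R'->D->plug->D
Char 11 ('A'): step: R->3, L=6; A->plug->A->R->H->L->D->refl->B->L'->F->R'->D->plug->D
Final: ciphertext=AHDFHFBHFDD, RIGHT=3, LEFT=6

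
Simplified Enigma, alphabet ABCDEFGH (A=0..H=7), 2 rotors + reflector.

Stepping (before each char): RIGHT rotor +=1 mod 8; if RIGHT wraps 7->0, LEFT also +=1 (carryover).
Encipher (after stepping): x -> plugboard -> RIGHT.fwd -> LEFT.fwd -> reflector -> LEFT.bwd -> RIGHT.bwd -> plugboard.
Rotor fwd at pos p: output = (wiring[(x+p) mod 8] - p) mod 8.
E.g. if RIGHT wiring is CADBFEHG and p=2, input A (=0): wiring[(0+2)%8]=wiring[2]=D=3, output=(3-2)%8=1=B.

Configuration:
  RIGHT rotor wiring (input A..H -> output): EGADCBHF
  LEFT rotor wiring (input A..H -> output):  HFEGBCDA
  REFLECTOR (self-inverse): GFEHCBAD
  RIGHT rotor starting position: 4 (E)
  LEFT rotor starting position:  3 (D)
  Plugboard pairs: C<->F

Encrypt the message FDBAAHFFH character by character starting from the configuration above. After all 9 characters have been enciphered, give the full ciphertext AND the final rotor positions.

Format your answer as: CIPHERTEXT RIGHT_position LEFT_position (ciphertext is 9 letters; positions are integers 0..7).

Answer: BEAEEGCHF 5 4

Derivation:
Char 1 ('F'): step: R->5, L=3; F->plug->C->R->A->L->D->refl->H->L'->C->R'->B->plug->B
Char 2 ('D'): step: R->6, L=3; D->plug->D->R->A->L->D->refl->H->L'->C->R'->E->plug->E
Char 3 ('B'): step: R->7, L=3; B->plug->B->R->F->L->E->refl->C->L'->G->R'->A->plug->A
Char 4 ('A'): step: R->0, L->4 (L advanced); A->plug->A->R->E->L->D->refl->H->L'->C->R'->E->plug->E
Char 5 ('A'): step: R->1, L=4; A->plug->A->R->F->L->B->refl->F->L'->A->R'->E->plug->E
Char 6 ('H'): step: R->2, L=4; H->plug->H->R->E->L->D->refl->H->L'->C->R'->G->plug->G
Char 7 ('F'): step: R->3, L=4; F->plug->C->R->G->L->A->refl->G->L'->B->R'->F->plug->C
Char 8 ('F'): step: R->4, L=4; F->plug->C->R->D->L->E->refl->C->L'->H->R'->H->plug->H
Char 9 ('H'): step: R->5, L=4; H->plug->H->R->F->L->B->refl->F->L'->A->R'->C->plug->F
Final: ciphertext=BEAEEGCHF, RIGHT=5, LEFT=4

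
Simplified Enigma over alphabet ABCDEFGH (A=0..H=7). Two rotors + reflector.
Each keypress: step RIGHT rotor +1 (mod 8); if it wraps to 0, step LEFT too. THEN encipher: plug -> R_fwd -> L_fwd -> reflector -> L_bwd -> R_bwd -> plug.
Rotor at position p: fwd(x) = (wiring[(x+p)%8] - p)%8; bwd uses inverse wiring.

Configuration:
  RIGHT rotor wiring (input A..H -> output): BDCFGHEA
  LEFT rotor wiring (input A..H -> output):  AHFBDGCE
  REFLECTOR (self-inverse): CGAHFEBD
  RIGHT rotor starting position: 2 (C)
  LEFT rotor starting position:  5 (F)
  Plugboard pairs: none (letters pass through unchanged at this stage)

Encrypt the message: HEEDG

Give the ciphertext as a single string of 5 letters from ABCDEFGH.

Answer: GDHEF

Derivation:
Char 1 ('H'): step: R->3, L=5; H->plug->H->R->H->L->G->refl->B->L'->A->R'->G->plug->G
Char 2 ('E'): step: R->4, L=5; E->plug->E->R->F->L->A->refl->C->L'->E->R'->D->plug->D
Char 3 ('E'): step: R->5, L=5; E->plug->E->R->G->L->E->refl->F->L'->B->R'->H->plug->H
Char 4 ('D'): step: R->6, L=5; D->plug->D->R->F->L->A->refl->C->L'->E->R'->E->plug->E
Char 5 ('G'): step: R->7, L=5; G->plug->G->R->A->L->B->refl->G->L'->H->R'->F->plug->F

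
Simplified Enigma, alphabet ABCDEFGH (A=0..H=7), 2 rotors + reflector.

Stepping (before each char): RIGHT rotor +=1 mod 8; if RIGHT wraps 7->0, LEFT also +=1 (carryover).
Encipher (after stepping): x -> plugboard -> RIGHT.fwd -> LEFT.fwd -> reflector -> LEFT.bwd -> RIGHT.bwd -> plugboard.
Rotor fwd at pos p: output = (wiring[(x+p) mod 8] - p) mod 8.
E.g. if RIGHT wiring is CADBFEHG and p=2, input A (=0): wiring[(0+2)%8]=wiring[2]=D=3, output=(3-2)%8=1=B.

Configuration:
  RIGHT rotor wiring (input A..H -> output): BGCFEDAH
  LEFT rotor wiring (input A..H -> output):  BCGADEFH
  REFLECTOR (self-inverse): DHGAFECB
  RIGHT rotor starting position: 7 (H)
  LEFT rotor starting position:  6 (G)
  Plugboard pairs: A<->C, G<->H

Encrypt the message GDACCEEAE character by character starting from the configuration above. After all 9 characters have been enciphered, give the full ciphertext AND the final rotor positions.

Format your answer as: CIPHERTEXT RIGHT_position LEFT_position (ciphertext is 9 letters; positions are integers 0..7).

Answer: CACAFGAGF 0 0

Derivation:
Char 1 ('G'): step: R->0, L->7 (L advanced); G->plug->H->R->H->L->G->refl->C->L'->B->R'->A->plug->C
Char 2 ('D'): step: R->1, L=7; D->plug->D->R->D->L->H->refl->B->L'->E->R'->C->plug->A
Char 3 ('A'): step: R->2, L=7; A->plug->C->R->C->L->D->refl->A->L'->A->R'->A->plug->C
Char 4 ('C'): step: R->3, L=7; C->plug->A->R->C->L->D->refl->A->L'->A->R'->C->plug->A
Char 5 ('C'): step: R->4, L=7; C->plug->A->R->A->L->A->refl->D->L'->C->R'->F->plug->F
Char 6 ('E'): step: R->5, L=7; E->plug->E->R->B->L->C->refl->G->L'->H->R'->H->plug->G
Char 7 ('E'): step: R->6, L=7; E->plug->E->R->E->L->B->refl->H->L'->D->R'->C->plug->A
Char 8 ('A'): step: R->7, L=7; A->plug->C->R->H->L->G->refl->C->L'->B->R'->H->plug->G
Char 9 ('E'): step: R->0, L->0 (L advanced); E->plug->E->R->E->L->D->refl->A->L'->D->R'->F->plug->F
Final: ciphertext=CACAFGAGF, RIGHT=0, LEFT=0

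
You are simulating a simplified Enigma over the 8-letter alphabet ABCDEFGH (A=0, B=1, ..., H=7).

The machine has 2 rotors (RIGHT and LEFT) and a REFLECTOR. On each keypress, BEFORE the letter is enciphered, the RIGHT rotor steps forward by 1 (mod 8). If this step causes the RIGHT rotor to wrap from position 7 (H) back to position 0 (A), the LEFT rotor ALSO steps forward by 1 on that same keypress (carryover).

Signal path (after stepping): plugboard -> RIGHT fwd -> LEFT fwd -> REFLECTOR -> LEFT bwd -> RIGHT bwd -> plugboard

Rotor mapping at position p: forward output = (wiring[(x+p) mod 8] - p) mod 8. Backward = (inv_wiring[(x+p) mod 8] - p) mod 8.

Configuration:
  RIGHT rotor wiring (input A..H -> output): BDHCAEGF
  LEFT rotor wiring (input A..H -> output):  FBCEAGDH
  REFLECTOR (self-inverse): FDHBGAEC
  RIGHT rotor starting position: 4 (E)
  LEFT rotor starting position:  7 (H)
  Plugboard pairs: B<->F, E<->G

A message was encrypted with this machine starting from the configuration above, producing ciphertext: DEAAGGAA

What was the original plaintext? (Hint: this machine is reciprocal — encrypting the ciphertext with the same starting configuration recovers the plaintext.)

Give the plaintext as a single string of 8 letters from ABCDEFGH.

Char 1 ('D'): step: R->5, L=7; D->plug->D->R->E->L->F->refl->A->L'->A->R'->C->plug->C
Char 2 ('E'): step: R->6, L=7; E->plug->G->R->C->L->C->refl->H->L'->G->R'->H->plug->H
Char 3 ('A'): step: R->7, L=7; A->plug->A->R->G->L->H->refl->C->L'->C->R'->B->plug->F
Char 4 ('A'): step: R->0, L->0 (L advanced); A->plug->A->R->B->L->B->refl->D->L'->G->R'->G->plug->E
Char 5 ('G'): step: R->1, L=0; G->plug->E->R->D->L->E->refl->G->L'->F->R'->F->plug->B
Char 6 ('G'): step: R->2, L=0; G->plug->E->R->E->L->A->refl->F->L'->A->R'->B->plug->F
Char 7 ('A'): step: R->3, L=0; A->plug->A->R->H->L->H->refl->C->L'->C->R'->E->plug->G
Char 8 ('A'): step: R->4, L=0; A->plug->A->R->E->L->A->refl->F->L'->A->R'->B->plug->F

Answer: CHFEBFGF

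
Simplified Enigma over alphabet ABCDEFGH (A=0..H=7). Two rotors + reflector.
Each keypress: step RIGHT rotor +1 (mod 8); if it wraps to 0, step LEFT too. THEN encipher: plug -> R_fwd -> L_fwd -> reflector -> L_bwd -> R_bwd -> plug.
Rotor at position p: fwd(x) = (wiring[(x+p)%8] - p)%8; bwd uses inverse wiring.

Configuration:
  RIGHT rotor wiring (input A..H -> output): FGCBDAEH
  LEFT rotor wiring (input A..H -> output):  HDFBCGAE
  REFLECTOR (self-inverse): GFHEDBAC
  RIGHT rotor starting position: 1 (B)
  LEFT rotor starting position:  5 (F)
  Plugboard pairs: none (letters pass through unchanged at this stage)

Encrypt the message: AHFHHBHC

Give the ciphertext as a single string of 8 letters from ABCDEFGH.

Answer: BBDEFGDH

Derivation:
Char 1 ('A'): step: R->2, L=5; A->plug->A->R->A->L->B->refl->F->L'->H->R'->B->plug->B
Char 2 ('H'): step: R->3, L=5; H->plug->H->R->H->L->F->refl->B->L'->A->R'->B->plug->B
Char 3 ('F'): step: R->4, L=5; F->plug->F->R->C->L->H->refl->C->L'->D->R'->D->plug->D
Char 4 ('H'): step: R->5, L=5; H->plug->H->R->G->L->E->refl->D->L'->B->R'->E->plug->E
Char 5 ('H'): step: R->6, L=5; H->plug->H->R->C->L->H->refl->C->L'->D->R'->F->plug->F
Char 6 ('B'): step: R->7, L=5; B->plug->B->R->G->L->E->refl->D->L'->B->R'->G->plug->G
Char 7 ('H'): step: R->0, L->6 (L advanced); H->plug->H->R->H->L->A->refl->G->L'->B->R'->D->plug->D
Char 8 ('C'): step: R->1, L=6; C->plug->C->R->A->L->C->refl->H->L'->E->R'->H->plug->H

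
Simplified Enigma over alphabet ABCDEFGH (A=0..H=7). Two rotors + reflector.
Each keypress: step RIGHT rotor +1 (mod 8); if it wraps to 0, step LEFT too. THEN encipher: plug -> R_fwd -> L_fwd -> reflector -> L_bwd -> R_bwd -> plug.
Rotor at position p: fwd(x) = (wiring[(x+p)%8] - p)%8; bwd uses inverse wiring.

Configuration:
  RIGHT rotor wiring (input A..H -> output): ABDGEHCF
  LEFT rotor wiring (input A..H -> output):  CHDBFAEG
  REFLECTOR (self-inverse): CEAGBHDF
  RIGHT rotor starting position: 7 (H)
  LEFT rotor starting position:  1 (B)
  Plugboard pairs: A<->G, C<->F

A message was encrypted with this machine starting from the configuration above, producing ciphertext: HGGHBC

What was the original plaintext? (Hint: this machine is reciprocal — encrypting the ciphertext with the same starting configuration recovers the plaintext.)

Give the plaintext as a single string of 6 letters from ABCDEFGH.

Answer: GFHCHE

Derivation:
Char 1 ('H'): step: R->0, L->2 (L advanced); H->plug->H->R->F->L->E->refl->B->L'->A->R'->A->plug->G
Char 2 ('G'): step: R->1, L=2; G->plug->A->R->A->L->B->refl->E->L'->F->R'->C->plug->F
Char 3 ('G'): step: R->2, L=2; G->plug->A->R->B->L->H->refl->F->L'->H->R'->H->plug->H
Char 4 ('H'): step: R->3, L=2; H->plug->H->R->A->L->B->refl->E->L'->F->R'->F->plug->C
Char 5 ('B'): step: R->4, L=2; B->plug->B->R->D->L->G->refl->D->L'->C->R'->H->plug->H
Char 6 ('C'): step: R->5, L=2; C->plug->F->R->G->L->A->refl->C->L'->E->R'->E->plug->E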